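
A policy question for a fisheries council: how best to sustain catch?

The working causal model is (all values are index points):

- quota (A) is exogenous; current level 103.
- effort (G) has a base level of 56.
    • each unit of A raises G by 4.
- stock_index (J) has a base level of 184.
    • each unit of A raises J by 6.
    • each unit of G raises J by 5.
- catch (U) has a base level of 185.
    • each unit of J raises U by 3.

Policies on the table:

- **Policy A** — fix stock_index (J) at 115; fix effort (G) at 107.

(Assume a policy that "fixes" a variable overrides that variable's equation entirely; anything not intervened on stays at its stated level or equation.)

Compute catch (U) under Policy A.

Policy A (J := 115, G := 107):
  A = 103
  G = 107
  J = 115
  U = 185 + 3·115 = 530

530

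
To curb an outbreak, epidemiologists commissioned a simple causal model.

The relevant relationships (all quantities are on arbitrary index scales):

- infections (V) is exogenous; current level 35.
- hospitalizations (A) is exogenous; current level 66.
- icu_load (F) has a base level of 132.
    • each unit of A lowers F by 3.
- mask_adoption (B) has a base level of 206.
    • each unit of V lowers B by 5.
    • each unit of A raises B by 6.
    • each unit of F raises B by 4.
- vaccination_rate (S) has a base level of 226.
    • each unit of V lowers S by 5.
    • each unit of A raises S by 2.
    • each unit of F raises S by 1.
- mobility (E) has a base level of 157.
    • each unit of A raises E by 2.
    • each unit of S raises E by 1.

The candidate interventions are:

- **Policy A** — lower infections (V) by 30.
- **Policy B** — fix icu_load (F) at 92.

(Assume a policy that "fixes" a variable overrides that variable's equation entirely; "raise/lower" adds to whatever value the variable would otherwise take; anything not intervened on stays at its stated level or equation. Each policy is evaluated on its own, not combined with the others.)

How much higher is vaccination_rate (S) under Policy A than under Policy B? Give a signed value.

Policy A (V − 30):
  V = 35 − 30 = 5
  A = 66
  F = 132 − 3·66 = -66
  S = 226 − 5·5 + 2·66 + (-66) = 267
Policy B (F := 92):
  V = 35
  A = 66
  F = 92
  S = 226 − 5·35 + 2·66 + 92 = 275
S: 267 − 275 = -8

-8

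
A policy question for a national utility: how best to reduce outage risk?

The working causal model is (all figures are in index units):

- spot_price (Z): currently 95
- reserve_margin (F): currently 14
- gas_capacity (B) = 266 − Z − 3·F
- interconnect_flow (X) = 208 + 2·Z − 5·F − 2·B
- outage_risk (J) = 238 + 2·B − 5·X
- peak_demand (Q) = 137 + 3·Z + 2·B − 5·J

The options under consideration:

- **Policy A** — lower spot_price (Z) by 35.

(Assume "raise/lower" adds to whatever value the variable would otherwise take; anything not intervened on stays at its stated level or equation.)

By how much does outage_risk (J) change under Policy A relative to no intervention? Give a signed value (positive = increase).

Baseline:
  Z = 95
  F = 14
  B = 266 − 95 − 3·14 = 129
  X = 208 + 2·95 − 5·14 − 2·129 = 70
  J = 238 + 2·129 − 5·70 = 146
Policy A (Z − 35):
  Z = 95 − 35 = 60
  F = 14
  B = 266 − 60 − 3·14 = 164
  X = 208 + 2·60 − 5·14 − 2·164 = -70
  J = 238 + 2·164 − 5·(-70) = 916
Change in J: 916 − 146 = 770

770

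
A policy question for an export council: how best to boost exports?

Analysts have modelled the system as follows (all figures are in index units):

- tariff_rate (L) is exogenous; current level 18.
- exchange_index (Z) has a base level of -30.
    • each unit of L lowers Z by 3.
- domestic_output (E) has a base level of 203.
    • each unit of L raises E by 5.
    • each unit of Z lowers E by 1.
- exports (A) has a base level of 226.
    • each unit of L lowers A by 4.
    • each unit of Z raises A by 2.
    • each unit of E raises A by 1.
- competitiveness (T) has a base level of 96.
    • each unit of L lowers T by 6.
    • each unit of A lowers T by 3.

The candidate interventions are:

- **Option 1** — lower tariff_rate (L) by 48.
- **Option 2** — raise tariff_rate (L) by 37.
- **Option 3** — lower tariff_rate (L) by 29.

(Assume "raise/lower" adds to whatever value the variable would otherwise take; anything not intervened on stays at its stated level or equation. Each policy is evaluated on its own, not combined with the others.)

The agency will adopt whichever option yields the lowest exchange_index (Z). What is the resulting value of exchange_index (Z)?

Option 1 (L − 48):
  L = 18 − 48 = -30
  Z = -30 − 3·(-30) = 60
Option 2 (L + 37):
  L = 18 + 37 = 55
  Z = -30 − 3·55 = -195
Option 3 (L − 29):
  L = 18 − 29 = -11
  Z = -30 − 3·(-11) = 3
Comparing — Option 1: Z=60, Option 2: Z=-195, Option 3: Z=3. Lowest is -195 (Option 2).

-195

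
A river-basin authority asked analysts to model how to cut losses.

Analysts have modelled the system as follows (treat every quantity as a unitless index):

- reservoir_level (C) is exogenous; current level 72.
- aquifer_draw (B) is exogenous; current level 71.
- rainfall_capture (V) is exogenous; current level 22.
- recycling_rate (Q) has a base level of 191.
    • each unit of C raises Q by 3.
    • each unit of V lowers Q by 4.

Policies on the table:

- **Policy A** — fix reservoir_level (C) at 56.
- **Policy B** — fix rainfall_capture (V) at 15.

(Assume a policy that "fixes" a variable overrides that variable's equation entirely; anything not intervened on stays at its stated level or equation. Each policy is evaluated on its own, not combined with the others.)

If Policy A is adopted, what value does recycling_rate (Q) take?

Policy A (C := 56):
  C = 56
  V = 22
  Q = 191 + 3·56 − 4·22 = 271

271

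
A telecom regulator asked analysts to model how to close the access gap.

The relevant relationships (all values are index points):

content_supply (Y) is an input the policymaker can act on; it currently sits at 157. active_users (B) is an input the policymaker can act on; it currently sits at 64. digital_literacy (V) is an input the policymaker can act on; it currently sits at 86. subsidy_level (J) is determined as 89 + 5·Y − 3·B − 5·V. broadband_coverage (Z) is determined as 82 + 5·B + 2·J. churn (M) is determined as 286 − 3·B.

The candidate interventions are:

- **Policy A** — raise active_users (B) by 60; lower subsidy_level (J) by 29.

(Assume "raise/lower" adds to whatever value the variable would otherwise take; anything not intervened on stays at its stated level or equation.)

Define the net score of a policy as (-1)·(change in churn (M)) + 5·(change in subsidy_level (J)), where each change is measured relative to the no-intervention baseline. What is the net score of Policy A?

-865

Baseline:
  Y = 157
  B = 64
  V = 86
  J = 89 + 5·157 − 3·64 − 5·86 = 252
  M = 286 − 3·64 = 94
Policy A (B + 60, J − 29):
  Y = 157
  B = 64 + 60 = 124
  V = 86
  J = 89 + 5·157 − 3·124 − 5·86 (−29 from intervention) = 43
  M = 286 − 3·124 = -86
ΔM = -86 − 94 = -180; ΔJ = 43 − 252 = -209
Score = (-1)·(-180) + 5·(-209) = -865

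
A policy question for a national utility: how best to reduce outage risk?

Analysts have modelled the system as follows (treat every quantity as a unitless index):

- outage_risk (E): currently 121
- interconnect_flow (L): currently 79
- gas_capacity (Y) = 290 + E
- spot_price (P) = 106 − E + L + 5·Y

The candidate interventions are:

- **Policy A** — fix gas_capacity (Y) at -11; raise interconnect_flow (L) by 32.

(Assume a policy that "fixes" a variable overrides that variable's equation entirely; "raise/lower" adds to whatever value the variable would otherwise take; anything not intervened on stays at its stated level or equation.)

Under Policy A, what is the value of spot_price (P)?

41

Policy A (Y := -11, L + 32):
  E = 121
  L = 79 + 32 = 111
  Y = -11
  P = 106 − 121 + 111 + 5·(-11) = 41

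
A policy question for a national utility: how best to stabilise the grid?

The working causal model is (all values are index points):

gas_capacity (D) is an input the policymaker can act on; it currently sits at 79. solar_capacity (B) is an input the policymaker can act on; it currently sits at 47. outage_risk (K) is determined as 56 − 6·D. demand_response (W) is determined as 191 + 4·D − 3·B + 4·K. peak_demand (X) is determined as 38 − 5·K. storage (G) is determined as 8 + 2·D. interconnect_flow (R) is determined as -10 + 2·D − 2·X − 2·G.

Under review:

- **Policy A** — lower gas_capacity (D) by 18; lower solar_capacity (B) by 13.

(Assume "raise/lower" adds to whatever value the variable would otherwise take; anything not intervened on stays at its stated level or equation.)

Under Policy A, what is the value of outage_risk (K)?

-310

Policy A (D − 18, B − 13):
  D = 79 − 18 = 61
  K = 56 − 6·61 = -310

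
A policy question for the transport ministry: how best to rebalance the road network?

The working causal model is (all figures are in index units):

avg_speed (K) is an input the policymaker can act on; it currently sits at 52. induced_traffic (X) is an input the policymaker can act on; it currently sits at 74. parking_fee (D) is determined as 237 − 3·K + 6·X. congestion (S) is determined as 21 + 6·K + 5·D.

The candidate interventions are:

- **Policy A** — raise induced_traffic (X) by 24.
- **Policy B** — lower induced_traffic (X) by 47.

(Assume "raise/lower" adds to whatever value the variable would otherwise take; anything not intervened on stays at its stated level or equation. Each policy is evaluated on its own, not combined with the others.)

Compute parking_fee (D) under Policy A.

Policy A (X + 24):
  K = 52
  X = 74 + 24 = 98
  D = 237 − 3·52 + 6·98 = 669

669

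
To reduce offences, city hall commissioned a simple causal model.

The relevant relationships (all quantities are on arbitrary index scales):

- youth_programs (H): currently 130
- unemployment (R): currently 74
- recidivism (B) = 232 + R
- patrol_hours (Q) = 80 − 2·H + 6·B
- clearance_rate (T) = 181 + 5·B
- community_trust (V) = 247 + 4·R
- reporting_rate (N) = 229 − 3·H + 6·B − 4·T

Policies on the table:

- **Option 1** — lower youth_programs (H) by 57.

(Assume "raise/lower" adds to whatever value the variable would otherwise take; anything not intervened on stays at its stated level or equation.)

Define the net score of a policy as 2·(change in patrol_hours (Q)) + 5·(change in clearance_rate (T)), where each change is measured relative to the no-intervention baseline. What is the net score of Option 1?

Baseline:
  H = 130
  R = 74
  B = 232 + 74 = 306
  Q = 80 − 2·130 + 6·306 = 1656
  T = 181 + 5·306 = 1711
Option 1 (H − 57):
  H = 130 − 57 = 73
  R = 74
  B = 232 + 74 = 306
  Q = 80 − 2·73 + 6·306 = 1770
  T = 181 + 5·306 = 1711
ΔQ = 1770 − 1656 = 114; ΔT = 1711 − 1711 = 0
Score = 2·114 + 5·0 = 228

228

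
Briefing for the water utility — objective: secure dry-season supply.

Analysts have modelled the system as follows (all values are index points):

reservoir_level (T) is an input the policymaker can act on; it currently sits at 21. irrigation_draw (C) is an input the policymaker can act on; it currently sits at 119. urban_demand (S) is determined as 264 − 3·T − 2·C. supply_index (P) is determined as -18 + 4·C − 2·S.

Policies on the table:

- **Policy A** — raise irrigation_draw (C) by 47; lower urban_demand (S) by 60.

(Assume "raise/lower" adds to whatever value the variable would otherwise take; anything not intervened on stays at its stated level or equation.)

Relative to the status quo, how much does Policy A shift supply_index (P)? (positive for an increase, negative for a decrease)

Baseline:
  T = 21
  C = 119
  S = 264 − 3·21 − 2·119 = -37
  P = -18 + 4·119 − 2·(-37) = 532
Policy A (C + 47, S − 60):
  T = 21
  C = 119 + 47 = 166
  S = 264 − 3·21 − 2·166 (−60 from intervention) = -191
  P = -18 + 4·166 − 2·(-191) = 1028
Change in P: 1028 − 532 = 496

496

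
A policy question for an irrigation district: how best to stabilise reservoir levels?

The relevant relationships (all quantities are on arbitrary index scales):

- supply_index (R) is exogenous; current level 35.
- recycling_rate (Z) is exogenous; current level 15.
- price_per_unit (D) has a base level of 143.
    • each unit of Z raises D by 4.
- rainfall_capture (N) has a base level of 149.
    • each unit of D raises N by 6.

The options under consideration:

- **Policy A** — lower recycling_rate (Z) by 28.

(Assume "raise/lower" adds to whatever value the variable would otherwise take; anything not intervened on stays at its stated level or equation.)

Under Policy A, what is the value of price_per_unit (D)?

91

Policy A (Z − 28):
  Z = 15 − 28 = -13
  D = 143 + 4·(-13) = 91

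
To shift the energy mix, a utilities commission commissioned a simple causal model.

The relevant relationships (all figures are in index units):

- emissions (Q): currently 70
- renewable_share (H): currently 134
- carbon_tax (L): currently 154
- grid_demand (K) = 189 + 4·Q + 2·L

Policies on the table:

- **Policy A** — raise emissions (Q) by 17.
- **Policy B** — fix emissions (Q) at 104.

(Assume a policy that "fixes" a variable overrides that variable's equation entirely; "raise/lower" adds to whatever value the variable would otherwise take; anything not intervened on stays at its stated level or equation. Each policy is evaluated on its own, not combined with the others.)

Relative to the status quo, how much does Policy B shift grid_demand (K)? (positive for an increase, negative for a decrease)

136

Baseline:
  Q = 70
  L = 154
  K = 189 + 4·70 + 2·154 = 777
Policy B (Q := 104):
  Q = 104
  L = 154
  K = 189 + 4·104 + 2·154 = 913
Change in K: 913 − 777 = 136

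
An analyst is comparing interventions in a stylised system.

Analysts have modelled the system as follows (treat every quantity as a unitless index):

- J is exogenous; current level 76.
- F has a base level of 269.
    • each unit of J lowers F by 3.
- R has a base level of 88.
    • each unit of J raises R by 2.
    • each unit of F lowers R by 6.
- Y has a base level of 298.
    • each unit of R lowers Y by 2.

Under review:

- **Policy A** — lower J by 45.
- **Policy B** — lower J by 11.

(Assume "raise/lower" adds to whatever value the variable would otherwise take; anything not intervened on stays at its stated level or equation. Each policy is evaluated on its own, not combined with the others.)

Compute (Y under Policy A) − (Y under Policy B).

Policy A (J − 45):
  J = 76 − 45 = 31
  F = 269 − 3·31 = 176
  R = 88 + 2·31 − 6·176 = -906
  Y = 298 − 2·(-906) = 2110
Policy B (J − 11):
  J = 76 − 11 = 65
  F = 269 − 3·65 = 74
  R = 88 + 2·65 − 6·74 = -226
  Y = 298 − 2·(-226) = 750
Y: 2110 − 750 = 1360

1360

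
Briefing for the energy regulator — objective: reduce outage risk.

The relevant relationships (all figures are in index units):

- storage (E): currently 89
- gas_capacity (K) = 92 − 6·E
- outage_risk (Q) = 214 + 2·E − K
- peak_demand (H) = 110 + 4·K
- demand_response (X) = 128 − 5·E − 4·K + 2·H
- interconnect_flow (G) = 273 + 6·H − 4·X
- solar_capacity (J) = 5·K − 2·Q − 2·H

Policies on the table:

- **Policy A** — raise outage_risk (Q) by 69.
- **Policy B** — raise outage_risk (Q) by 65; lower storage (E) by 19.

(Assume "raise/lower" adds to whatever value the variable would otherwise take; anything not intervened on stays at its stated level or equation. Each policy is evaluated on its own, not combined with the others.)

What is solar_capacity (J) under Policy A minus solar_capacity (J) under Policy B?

30

Policy A (Q + 69):
  E = 89
  K = 92 − 6·89 = -442
  Q = 214 + 2·89 − (-442) (+69 from intervention) = 903
  H = 110 + 4·(-442) = -1658
  J = 0 + 5·(-442) − 2·903 − 2·(-1658) = -700
Policy B (Q + 65, E − 19):
  E = 89 − 19 = 70
  K = 92 − 6·70 = -328
  Q = 214 + 2·70 − (-328) (+65 from intervention) = 747
  H = 110 + 4·(-328) = -1202
  J = 0 + 5·(-328) − 2·747 − 2·(-1202) = -730
J: -700 − (-730) = 30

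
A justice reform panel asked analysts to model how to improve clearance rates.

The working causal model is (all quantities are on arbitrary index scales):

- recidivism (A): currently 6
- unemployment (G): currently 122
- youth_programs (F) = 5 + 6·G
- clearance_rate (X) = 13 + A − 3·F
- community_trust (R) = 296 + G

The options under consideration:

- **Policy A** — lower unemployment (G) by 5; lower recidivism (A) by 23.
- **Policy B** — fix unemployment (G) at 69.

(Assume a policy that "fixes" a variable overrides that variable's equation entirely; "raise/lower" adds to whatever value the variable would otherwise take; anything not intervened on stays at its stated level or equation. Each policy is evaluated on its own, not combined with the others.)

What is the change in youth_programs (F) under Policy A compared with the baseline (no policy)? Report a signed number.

-30

Baseline:
  G = 122
  F = 5 + 6·122 = 737
Policy A (G − 5, A − 23):
  G = 122 − 5 = 117
  F = 5 + 6·117 = 707
Change in F: 707 − 737 = -30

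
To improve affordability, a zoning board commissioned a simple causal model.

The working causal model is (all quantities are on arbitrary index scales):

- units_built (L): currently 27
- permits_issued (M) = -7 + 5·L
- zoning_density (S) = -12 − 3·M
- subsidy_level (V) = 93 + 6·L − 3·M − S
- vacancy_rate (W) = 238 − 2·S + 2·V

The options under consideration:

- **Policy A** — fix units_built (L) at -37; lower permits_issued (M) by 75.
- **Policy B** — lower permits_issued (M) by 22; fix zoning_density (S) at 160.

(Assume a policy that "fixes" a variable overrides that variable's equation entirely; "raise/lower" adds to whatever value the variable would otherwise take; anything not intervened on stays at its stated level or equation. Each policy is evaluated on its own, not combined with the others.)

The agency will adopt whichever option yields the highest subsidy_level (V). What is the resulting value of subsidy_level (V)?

Policy A (L := -37, M − 75):
  L = -37
  M = -7 + 5·(-37) (−75 from intervention) = -267
  S = -12 − 3·(-267) = 789
  V = 93 + 6·(-37) − 3·(-267) − 789 = -117
Policy B (M − 22, S := 160):
  L = 27
  M = -7 + 5·27 (−22 from intervention) = 106
  S = 160
  V = 93 + 6·27 − 3·106 − 160 = -223
Comparing — Policy A: V=-117, Policy B: V=-223. Highest is -117 (Policy A).

-117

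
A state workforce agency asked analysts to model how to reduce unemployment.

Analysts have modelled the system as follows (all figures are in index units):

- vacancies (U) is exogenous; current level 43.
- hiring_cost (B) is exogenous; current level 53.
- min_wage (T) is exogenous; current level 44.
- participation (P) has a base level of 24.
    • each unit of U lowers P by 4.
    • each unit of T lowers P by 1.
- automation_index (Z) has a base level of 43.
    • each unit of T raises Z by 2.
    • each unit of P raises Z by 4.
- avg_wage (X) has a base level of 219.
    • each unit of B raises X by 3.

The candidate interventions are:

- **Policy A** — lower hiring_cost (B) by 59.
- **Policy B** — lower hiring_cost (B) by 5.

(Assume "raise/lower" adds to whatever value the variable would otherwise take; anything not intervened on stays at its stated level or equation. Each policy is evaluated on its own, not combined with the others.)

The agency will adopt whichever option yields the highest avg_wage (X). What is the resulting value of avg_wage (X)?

363

Policy A (B − 59):
  B = 53 − 59 = -6
  X = 219 + 3·(-6) = 201
Policy B (B − 5):
  B = 53 − 5 = 48
  X = 219 + 3·48 = 363
Comparing — Policy A: X=201, Policy B: X=363. Highest is 363 (Policy B).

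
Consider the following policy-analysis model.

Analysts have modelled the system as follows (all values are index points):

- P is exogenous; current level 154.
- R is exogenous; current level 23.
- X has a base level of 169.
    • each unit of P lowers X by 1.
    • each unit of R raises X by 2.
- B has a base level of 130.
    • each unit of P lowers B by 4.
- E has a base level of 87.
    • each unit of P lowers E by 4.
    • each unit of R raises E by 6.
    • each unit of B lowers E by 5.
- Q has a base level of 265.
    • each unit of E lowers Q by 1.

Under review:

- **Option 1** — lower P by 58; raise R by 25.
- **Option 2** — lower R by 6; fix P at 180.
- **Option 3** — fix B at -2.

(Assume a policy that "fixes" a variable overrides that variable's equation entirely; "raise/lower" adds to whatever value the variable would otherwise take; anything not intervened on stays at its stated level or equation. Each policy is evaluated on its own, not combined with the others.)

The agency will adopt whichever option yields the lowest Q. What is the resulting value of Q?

Option 1 (P − 58, R + 25):
  P = 154 − 58 = 96
  R = 23 + 25 = 48
  B = 130 − 4·96 = -254
  E = 87 − 4·96 + 6·48 − 5·(-254) = 1261
  Q = 265 − 1261 = -996
Option 2 (R − 6, P := 180):
  P = 180
  R = 23 − 6 = 17
  B = 130 − 4·180 = -590
  E = 87 − 4·180 + 6·17 − 5·(-590) = 2419
  Q = 265 − 2419 = -2154
Option 3 (B := -2):
  P = 154
  R = 23
  B = -2
  E = 87 − 4·154 + 6·23 − 5·(-2) = -381
  Q = 265 − (-381) = 646
Comparing — Option 1: Q=-996, Option 2: Q=-2154, Option 3: Q=646. Lowest is -2154 (Option 2).

-2154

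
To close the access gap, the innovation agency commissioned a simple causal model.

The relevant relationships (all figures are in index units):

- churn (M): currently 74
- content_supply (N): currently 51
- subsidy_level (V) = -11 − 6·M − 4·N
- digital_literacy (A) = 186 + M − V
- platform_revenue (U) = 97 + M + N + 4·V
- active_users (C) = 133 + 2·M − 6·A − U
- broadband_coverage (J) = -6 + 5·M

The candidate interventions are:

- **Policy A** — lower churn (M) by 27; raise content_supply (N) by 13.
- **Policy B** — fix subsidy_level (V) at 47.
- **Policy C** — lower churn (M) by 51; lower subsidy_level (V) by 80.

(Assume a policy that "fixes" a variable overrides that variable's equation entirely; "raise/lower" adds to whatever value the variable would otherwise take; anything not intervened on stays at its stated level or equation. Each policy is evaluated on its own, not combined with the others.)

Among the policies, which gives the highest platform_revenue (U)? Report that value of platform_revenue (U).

Policy A (M − 27, N + 13):
  M = 74 − 27 = 47
  N = 51 + 13 = 64
  V = -11 − 6·47 − 4·64 = -549
  U = 97 + 47 + 64 + 4·(-549) = -1988
Policy B (V := 47):
  M = 74
  N = 51
  V = 47
  U = 97 + 74 + 51 + 4·47 = 410
Policy C (M − 51, V − 80):
  M = 74 − 51 = 23
  N = 51
  V = -11 − 6·23 − 4·51 (−80 from intervention) = -433
  U = 97 + 23 + 51 + 4·(-433) = -1561
Comparing — Policy A: U=-1988, Policy B: U=410, Policy C: U=-1561. Highest is 410 (Policy B).

410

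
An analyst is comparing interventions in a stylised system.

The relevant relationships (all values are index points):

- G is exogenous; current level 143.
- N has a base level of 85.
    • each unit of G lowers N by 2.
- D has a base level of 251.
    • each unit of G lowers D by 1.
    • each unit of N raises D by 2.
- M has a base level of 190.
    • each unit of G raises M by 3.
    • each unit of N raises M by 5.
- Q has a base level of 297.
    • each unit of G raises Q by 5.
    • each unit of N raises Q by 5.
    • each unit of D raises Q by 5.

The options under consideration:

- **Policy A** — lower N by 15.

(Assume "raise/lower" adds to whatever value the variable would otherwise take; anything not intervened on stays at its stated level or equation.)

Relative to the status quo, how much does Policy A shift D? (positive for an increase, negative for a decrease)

Baseline:
  G = 143
  N = 85 − 2·143 = -201
  D = 251 − 143 + 2·(-201) = -294
Policy A (N − 15):
  G = 143
  N = 85 − 2·143 (−15 from intervention) = -216
  D = 251 − 143 + 2·(-216) = -324
Change in D: -324 − (-294) = -30

-30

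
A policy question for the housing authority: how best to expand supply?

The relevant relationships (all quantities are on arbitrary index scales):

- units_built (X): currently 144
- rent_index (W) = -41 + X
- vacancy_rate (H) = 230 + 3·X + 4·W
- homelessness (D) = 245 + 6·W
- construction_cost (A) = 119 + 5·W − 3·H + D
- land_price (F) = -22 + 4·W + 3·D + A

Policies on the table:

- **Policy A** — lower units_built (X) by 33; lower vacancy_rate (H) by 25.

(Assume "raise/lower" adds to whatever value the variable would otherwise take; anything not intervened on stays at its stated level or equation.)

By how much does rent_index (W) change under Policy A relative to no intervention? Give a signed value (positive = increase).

-33

Baseline:
  X = 144
  W = -41 + 144 = 103
Policy A (X − 33, H − 25):
  X = 144 − 33 = 111
  W = -41 + 111 = 70
Change in W: 70 − 103 = -33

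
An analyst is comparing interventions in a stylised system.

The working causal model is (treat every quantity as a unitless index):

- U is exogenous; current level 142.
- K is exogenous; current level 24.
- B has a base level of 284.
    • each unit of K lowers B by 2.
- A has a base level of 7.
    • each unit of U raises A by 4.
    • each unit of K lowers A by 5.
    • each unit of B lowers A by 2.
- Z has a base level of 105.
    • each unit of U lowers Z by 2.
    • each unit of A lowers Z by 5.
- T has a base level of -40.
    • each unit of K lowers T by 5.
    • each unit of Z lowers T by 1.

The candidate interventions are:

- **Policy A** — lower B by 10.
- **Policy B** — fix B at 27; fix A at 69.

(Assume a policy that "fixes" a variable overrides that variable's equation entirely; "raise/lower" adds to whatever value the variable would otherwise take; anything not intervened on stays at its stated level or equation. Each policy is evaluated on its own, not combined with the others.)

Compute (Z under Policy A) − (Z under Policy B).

330

Policy A (B − 10):
  U = 142
  K = 24
  B = 284 − 2·24 (−10 from intervention) = 226
  A = 7 + 4·142 − 5·24 − 2·226 = 3
  Z = 105 − 2·142 − 5·3 = -194
Policy B (B := 27, A := 69):
  U = 142
  K = 24
  B = 27
  A = 69
  Z = 105 − 2·142 − 5·69 = -524
Z: -194 − (-524) = 330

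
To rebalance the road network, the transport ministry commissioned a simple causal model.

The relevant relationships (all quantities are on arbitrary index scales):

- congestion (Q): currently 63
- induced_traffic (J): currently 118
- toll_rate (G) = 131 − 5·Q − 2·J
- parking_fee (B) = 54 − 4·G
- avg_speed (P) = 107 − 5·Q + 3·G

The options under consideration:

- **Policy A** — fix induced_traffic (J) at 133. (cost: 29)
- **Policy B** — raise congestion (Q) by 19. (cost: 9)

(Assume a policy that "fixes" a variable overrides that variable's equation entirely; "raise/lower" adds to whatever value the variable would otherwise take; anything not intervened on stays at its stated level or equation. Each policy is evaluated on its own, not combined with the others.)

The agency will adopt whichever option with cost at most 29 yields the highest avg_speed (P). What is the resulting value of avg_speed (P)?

-1558

Policy A (J := 133):
  Q = 63
  J = 133
  G = 131 − 5·63 − 2·133 = -450
  P = 107 − 5·63 + 3·(-450) = -1558
Policy B (Q + 19):
  Q = 63 + 19 = 82
  J = 118
  G = 131 − 5·82 − 2·118 = -515
  P = 107 − 5·82 + 3·(-515) = -1848
Comparing — Policy A: P=-1558, Policy B: P=-1848. Highest is -1558 (Policy A).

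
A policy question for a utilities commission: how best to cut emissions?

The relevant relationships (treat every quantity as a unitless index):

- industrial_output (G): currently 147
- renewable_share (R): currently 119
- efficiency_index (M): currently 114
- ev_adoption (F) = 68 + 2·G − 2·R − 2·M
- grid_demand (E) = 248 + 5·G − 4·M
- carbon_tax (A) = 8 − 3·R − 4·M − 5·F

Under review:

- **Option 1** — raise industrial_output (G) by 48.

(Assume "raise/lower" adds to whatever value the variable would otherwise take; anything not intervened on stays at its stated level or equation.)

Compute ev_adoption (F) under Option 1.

Option 1 (G + 48):
  G = 147 + 48 = 195
  R = 119
  M = 114
  F = 68 + 2·195 − 2·119 − 2·114 = -8

-8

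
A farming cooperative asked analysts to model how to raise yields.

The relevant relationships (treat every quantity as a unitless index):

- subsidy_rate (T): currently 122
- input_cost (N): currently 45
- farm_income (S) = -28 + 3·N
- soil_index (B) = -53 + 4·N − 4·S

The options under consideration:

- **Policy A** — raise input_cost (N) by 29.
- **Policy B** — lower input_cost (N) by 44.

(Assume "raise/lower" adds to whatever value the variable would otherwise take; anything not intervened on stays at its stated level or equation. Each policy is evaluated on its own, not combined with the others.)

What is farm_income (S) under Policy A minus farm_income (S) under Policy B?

Policy A (N + 29):
  N = 45 + 29 = 74
  S = -28 + 3·74 = 194
Policy B (N − 44):
  N = 45 − 44 = 1
  S = -28 + 3·1 = -25
S: 194 − (-25) = 219

219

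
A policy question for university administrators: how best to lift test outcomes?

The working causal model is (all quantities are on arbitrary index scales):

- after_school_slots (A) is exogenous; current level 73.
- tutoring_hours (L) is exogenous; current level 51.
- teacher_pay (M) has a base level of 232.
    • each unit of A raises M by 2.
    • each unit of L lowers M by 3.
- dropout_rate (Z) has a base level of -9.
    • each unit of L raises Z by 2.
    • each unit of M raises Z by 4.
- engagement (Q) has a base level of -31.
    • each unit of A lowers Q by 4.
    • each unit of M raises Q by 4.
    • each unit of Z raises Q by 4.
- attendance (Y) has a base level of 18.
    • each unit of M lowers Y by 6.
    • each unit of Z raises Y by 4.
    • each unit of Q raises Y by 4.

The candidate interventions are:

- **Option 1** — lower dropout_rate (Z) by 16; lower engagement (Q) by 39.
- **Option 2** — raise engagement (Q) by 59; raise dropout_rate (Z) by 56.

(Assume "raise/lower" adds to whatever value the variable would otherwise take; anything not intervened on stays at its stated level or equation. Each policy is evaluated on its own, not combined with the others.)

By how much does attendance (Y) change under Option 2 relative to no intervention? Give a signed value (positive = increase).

Baseline:
  A = 73
  L = 51
  M = 232 + 2·73 − 3·51 = 225
  Z = -9 + 2·51 + 4·225 = 993
  Q = -31 − 4·73 + 4·225 + 4·993 = 4549
  Y = 18 − 6·225 + 4·993 + 4·4549 = 20836
Option 2 (Q + 59, Z + 56):
  A = 73
  L = 51
  M = 232 + 2·73 − 3·51 = 225
  Z = -9 + 2·51 + 4·225 (+56 from intervention) = 1049
  Q = -31 − 4·73 + 4·225 + 4·1049 (+59 from intervention) = 4832
  Y = 18 − 6·225 + 4·1049 + 4·4832 = 22192
Change in Y: 22192 − 20836 = 1356

1356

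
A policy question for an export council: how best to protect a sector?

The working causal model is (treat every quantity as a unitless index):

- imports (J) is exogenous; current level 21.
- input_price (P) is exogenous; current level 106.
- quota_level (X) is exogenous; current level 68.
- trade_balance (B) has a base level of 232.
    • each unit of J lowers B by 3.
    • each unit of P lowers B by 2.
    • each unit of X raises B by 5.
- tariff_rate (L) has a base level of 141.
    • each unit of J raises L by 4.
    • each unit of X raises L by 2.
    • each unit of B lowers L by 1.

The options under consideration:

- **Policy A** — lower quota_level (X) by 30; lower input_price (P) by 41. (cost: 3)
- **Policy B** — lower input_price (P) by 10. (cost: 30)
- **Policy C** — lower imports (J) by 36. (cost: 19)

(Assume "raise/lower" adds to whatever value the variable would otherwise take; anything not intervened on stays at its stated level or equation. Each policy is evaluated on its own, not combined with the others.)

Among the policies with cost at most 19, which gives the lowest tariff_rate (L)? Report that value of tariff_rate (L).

Policy A (X − 30, P − 41):
  J = 21
  P = 106 − 41 = 65
  X = 68 − 30 = 38
  B = 232 − 3·21 − 2·65 + 5·38 = 229
  L = 141 + 4·21 + 2·38 − 229 = 72
Policy C (J − 36):
  J = 21 − 36 = -15
  P = 106
  X = 68
  B = 232 − 3·(-15) − 2·106 + 5·68 = 405
  L = 141 + 4·(-15) + 2·68 − 405 = -188
Comparing — Policy A: L=72, Policy C: L=-188. Lowest is -188 (Policy C).

-188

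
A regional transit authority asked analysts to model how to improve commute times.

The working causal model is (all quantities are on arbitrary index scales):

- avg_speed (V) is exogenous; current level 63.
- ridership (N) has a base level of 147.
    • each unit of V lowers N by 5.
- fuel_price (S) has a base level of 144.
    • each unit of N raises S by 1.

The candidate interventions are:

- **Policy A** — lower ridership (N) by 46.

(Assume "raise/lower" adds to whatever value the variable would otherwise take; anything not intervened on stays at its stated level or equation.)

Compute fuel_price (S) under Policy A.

Policy A (N − 46):
  V = 63
  N = 147 − 5·63 (−46 from intervention) = -214
  S = 144 + (-214) = -70

-70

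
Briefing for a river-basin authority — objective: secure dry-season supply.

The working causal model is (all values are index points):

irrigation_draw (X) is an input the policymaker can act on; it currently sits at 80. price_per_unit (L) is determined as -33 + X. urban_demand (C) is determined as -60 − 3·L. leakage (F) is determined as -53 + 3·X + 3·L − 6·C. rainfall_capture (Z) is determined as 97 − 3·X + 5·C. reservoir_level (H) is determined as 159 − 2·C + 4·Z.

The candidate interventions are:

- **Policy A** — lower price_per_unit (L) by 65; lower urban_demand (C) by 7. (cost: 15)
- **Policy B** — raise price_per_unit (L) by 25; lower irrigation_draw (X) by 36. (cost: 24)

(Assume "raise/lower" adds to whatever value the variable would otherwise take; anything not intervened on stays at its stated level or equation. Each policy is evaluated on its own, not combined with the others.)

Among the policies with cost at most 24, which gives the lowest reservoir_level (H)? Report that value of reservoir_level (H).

-3005

Policy A (L − 65, C − 7):
  X = 80
  L = -33 + 80 (−65 from intervention) = -18
  C = -60 − 3·(-18) (−7 from intervention) = -13
  Z = 97 − 3·80 + 5·(-13) = -208
  H = 159 − 2·(-13) + 4·(-208) = -647
Policy B (L + 25, X − 36):
  X = 80 − 36 = 44
  L = -33 + 44 (+25 from intervention) = 36
  C = -60 − 3·36 = -168
  Z = 97 − 3·44 + 5·(-168) = -875
  H = 159 − 2·(-168) + 4·(-875) = -3005
Comparing — Policy A: H=-647, Policy B: H=-3005. Lowest is -3005 (Policy B).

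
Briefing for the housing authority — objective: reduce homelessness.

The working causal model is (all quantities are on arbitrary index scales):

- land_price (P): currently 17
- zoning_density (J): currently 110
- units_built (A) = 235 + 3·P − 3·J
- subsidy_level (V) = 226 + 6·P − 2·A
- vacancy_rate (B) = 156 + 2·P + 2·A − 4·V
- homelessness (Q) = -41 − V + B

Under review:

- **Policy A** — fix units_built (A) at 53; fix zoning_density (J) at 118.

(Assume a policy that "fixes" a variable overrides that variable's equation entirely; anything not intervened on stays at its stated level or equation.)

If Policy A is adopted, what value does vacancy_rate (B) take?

-592

Policy A (A := 53, J := 118):
  P = 17
  J = 118
  A = 53
  V = 226 + 6·17 − 2·53 = 222
  B = 156 + 2·17 + 2·53 − 4·222 = -592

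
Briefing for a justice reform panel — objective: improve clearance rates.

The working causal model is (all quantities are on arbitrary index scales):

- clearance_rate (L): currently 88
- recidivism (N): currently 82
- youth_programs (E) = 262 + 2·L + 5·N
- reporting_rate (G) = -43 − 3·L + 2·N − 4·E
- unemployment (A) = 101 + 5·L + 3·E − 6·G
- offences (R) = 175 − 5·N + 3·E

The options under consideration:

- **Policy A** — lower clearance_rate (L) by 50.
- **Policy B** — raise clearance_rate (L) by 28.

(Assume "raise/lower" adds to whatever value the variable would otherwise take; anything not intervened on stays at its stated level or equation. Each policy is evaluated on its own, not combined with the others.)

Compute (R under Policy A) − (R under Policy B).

-468

Policy A (L − 50):
  L = 88 − 50 = 38
  N = 82
  E = 262 + 2·38 + 5·82 = 748
  R = 175 − 5·82 + 3·748 = 2009
Policy B (L + 28):
  L = 88 + 28 = 116
  N = 82
  E = 262 + 2·116 + 5·82 = 904
  R = 175 − 5·82 + 3·904 = 2477
R: 2009 − 2477 = -468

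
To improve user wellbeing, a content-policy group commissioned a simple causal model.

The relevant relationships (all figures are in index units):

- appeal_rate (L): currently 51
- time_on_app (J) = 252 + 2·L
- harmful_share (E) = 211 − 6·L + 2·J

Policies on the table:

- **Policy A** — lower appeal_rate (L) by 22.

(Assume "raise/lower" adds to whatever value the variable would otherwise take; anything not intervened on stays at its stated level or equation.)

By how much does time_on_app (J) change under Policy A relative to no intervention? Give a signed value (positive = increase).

-44

Baseline:
  L = 51
  J = 252 + 2·51 = 354
Policy A (L − 22):
  L = 51 − 22 = 29
  J = 252 + 2·29 = 310
Change in J: 310 − 354 = -44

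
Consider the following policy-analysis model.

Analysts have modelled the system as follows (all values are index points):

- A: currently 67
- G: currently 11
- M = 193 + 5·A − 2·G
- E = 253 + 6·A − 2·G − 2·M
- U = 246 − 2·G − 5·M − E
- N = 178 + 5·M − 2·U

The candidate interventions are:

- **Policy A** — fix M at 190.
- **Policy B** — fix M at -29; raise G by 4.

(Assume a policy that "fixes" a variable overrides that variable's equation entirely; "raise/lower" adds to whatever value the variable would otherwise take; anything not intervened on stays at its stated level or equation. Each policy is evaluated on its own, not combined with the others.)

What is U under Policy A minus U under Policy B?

-657

Policy A (M := 190):
  A = 67
  G = 11
  M = 190
  E = 253 + 6·67 − 2·11 − 2·190 = 253
  U = 246 − 2·11 − 5·190 − 253 = -979
Policy B (M := -29, G + 4):
  A = 67
  G = 11 + 4 = 15
  M = -29
  E = 253 + 6·67 − 2·15 − 2·(-29) = 683
  U = 246 − 2·15 − 5·(-29) − 683 = -322
U: -979 − (-322) = -657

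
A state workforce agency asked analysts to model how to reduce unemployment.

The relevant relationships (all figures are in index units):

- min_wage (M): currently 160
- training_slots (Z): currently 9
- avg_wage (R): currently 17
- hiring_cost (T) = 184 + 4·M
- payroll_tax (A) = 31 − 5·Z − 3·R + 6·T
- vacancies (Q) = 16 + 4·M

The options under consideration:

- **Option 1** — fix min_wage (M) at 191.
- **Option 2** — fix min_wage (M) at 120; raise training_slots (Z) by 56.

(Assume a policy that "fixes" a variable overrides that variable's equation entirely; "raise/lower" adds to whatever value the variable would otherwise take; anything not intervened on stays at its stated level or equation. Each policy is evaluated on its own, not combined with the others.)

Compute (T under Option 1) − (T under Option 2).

284

Option 1 (M := 191):
  M = 191
  T = 184 + 4·191 = 948
Option 2 (M := 120, Z + 56):
  M = 120
  T = 184 + 4·120 = 664
T: 948 − 664 = 284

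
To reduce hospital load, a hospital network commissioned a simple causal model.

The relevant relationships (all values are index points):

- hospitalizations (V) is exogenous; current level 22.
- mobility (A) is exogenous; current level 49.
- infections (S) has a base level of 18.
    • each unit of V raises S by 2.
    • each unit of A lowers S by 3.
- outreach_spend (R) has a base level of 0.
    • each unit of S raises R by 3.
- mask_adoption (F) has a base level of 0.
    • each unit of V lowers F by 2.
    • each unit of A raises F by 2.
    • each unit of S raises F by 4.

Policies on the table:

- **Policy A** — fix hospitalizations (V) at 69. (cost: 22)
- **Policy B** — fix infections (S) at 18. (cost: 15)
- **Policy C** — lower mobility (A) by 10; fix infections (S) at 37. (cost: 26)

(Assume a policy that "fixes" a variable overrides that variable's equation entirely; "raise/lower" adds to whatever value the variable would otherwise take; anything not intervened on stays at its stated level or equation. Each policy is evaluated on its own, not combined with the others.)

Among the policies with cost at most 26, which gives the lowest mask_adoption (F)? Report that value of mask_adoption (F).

Policy A (V := 69):
  V = 69
  A = 49
  S = 18 + 2·69 − 3·49 = 9
  F = 0 − 2·69 + 2·49 + 4·9 = -4
Policy B (S := 18):
  V = 22
  A = 49
  S = 18
  F = 0 − 2·22 + 2·49 + 4·18 = 126
Policy C (A − 10, S := 37):
  V = 22
  A = 49 − 10 = 39
  S = 37
  F = 0 − 2·22 + 2·39 + 4·37 = 182
Comparing — Policy A: F=-4, Policy B: F=126, Policy C: F=182. Lowest is -4 (Policy A).

-4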